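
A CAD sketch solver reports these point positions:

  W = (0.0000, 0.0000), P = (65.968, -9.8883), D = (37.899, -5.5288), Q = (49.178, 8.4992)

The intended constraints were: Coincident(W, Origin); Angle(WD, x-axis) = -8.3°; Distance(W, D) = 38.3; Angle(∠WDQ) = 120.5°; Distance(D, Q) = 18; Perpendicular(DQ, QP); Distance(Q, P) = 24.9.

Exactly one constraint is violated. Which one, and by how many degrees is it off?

Perpendicular(DQ, QP) — off by 8.80°.

W = (0.00, 0.00) ✓; WD at -8.300° ✓; |WD| = 38.30 ✓; ∠WDQ = 120.5° ✓; |DQ| = 18.00 ✓; ∠(DQ, QP) = 98.80° ✗; |QP| = 24.90 ✓.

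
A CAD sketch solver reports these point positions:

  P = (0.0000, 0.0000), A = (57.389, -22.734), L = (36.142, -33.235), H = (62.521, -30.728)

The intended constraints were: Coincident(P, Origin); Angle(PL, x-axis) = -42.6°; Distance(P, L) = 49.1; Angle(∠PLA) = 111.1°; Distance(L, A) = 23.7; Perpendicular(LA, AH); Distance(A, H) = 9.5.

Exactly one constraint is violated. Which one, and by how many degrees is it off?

Perpendicular(LA, AH) — off by 6.40°.

P = (0.00, 0.00) ✓; PL at -42.60° ✓; |PL| = 49.10 ✓; ∠PLA = 111.1° ✓; |LA| = 23.70 ✓; ∠(LA, AH) = 83.60° ✗; |AH| = 9.500 ✓.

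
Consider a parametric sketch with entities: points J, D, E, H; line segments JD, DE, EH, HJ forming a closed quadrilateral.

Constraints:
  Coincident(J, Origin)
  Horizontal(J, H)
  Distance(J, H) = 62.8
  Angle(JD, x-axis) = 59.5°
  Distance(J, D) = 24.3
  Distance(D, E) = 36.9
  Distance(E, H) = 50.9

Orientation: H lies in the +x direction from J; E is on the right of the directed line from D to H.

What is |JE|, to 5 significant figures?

21.485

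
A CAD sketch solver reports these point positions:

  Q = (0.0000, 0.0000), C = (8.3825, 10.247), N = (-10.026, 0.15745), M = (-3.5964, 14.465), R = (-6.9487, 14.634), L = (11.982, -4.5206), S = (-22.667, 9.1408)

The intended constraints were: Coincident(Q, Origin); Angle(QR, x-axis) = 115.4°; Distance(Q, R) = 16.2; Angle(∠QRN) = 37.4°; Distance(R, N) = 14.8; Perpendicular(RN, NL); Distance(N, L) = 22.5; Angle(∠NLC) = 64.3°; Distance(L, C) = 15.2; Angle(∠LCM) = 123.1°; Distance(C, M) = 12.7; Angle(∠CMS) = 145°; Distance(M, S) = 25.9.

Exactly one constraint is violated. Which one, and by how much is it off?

Distance(M, S) = 25.9 — off by 6.10.

Q = (0.00, 0.00) ✓; QR at 115.4° ✓; |QR| = 16.20 ✓; ∠QRN = 37.40° ✓; |RN| = 14.80 ✓; ∠(RN, NL) = 90.00° ✓; |NL| = 22.50 ✓; ∠NLC = 64.30° ✓; |LC| = 15.20 ✓; ∠LCM = 123.1° ✓; |CM| = 12.70 ✓; ∠CMS = 145.0° ✓; |MS| = 19.80 ✗.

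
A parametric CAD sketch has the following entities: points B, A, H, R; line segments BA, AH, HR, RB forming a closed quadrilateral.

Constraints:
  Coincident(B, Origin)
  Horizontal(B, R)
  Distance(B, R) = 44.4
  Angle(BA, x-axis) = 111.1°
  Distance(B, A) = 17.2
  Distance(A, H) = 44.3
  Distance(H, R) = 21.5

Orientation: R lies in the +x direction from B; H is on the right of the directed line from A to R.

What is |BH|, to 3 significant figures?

30.2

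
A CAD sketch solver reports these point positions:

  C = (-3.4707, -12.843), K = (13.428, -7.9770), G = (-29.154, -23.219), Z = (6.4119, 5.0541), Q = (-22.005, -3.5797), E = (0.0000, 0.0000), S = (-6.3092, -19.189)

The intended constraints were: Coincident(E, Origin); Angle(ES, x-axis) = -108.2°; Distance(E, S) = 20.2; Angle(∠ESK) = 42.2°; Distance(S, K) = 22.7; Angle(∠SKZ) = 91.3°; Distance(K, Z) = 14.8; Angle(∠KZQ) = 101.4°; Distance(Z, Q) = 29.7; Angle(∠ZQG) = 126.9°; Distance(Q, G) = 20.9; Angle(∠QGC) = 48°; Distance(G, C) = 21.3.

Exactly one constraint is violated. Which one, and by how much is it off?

Distance(G, C) = 21.3 — off by 6.40.

E = (0.00, 0.00) ✓; ES at -108.2° ✓; |ES| = 20.20 ✓; ∠ESK = 42.20° ✓; |SK| = 22.70 ✓; ∠SKZ = 91.30° ✓; |KZ| = 14.80 ✓; ∠KZQ = 101.4° ✓; |ZQ| = 29.70 ✓; ∠ZQG = 126.9° ✓; |QG| = 20.90 ✓; ∠QGC = 48.00° ✓; |GC| = 27.70 ✗.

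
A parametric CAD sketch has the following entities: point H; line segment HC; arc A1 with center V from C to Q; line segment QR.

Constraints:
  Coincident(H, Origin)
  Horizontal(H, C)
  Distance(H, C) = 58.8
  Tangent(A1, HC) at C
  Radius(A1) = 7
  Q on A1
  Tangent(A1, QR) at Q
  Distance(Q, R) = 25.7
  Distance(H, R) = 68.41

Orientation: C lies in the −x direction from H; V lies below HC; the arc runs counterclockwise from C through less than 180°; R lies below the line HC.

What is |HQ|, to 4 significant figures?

66.17

Checks: |VC| = 7.000 ✓; |VQ| = 7.000 ✓; ∠(VQ, QR) = 90.00° ✓; |QR| = 25.70 ✓; |HR| = 68.41 ✓.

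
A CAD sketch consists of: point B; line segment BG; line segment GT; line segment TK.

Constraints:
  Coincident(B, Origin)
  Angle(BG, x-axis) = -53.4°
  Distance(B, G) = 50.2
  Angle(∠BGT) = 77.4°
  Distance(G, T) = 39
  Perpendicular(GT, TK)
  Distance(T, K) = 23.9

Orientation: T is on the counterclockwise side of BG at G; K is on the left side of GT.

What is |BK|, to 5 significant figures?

37.634

B is at the origin; BG runs at -53.4° with length 50.2, so G = 50.2·(cos -53.4°, sin -53.4°) = (29.930, -40.301). ∠BGT = 77.4°, so GT runs at -53.4° + (180° − 77.4°) = 49.200° from the x-axis; with |GT| = 39.0, T = G + 39.0·(cos 49.200°, sin 49.200°) = (55.414, -10.779). GT is perpendicular to TK; with |TK| = 23.9 on the left of GT, K = T + 23.9·(-0.75700, 0.65342) = (37.322, 4.8381). Then |BK| = |K − B| = 37.634.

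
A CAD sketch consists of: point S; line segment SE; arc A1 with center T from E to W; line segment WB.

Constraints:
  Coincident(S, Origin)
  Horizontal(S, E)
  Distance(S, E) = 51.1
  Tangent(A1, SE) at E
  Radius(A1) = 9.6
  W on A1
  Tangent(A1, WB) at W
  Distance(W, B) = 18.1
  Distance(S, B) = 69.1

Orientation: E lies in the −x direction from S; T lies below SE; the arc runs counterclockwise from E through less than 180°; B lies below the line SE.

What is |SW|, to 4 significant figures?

60.95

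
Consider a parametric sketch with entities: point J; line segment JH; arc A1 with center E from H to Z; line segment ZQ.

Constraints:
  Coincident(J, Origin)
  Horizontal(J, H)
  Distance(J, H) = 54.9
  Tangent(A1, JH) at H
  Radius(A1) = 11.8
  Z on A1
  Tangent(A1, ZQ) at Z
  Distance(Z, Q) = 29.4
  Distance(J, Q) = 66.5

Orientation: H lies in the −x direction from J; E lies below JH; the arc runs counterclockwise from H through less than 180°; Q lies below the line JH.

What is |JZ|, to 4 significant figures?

67.50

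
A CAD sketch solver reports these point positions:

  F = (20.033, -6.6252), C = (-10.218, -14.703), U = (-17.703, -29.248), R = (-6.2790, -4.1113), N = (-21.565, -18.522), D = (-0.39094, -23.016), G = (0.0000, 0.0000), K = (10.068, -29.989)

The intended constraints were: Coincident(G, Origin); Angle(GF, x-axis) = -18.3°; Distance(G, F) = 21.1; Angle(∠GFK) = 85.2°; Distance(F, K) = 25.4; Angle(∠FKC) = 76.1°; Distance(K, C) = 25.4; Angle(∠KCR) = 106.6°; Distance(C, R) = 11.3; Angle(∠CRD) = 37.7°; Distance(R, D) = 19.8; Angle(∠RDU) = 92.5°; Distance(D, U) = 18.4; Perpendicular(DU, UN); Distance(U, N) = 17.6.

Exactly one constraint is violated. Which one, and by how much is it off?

Distance(U, N) = 17.6 — off by 6.20.

G = (0.00, 0.00) ✓; GF at -18.30° ✓; |GF| = 21.10 ✓; ∠GFK = 85.20° ✓; |FK| = 25.40 ✓; ∠FKC = 76.10° ✓; |KC| = 25.40 ✓; ∠KCR = 106.6° ✓; |CR| = 11.30 ✓; ∠CRD = 37.70° ✓; |RD| = 19.80 ✓; ∠RDU = 92.50° ✓; |DU| = 18.40 ✓; ∠(DU, UN) = 90.00° ✓; |UN| = 11.40 ✗.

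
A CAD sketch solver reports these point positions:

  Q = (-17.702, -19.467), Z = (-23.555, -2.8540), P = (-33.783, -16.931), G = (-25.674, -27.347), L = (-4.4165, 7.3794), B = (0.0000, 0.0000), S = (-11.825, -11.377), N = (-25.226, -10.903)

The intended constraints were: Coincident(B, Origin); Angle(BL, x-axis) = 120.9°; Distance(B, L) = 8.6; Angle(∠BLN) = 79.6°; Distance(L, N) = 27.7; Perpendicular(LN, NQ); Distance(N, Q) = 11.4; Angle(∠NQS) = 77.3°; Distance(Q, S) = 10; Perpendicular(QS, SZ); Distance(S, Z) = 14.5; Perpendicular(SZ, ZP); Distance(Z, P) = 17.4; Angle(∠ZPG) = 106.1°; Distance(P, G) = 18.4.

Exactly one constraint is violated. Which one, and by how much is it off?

Distance(P, G) = 18.4 — off by 5.20.

B = (0.00, 0.00) ✓; BL at 120.9° ✓; |BL| = 8.600 ✓; ∠BLN = 79.60° ✓; |LN| = 27.70 ✓; ∠(LN, NQ) = 90.00° ✓; |NQ| = 11.40 ✓; ∠NQS = 77.30° ✓; |QS| = 9.999 ✓; ∠(QS, SZ) = 89.99° ✓; |SZ| = 14.50 ✓; ∠(SZ, ZP) = 90.00° ✓; |ZP| = 17.40 ✓; ∠ZPG = 106.1° ✓; |PG| = 13.20 ✗.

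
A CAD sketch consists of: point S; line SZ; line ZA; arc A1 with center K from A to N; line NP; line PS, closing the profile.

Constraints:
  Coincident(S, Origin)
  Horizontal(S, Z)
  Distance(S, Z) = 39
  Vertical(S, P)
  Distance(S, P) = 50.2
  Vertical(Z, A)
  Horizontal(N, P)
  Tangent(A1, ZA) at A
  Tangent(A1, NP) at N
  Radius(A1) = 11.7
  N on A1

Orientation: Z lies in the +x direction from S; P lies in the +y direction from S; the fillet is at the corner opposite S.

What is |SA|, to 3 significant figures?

54.8

The virtual corner opposite S is at (39.0, 50.2). A1 meets ZA tangentially, so KA is at right angles to ZA and the tangent condition forces KN to be normal to NP, with radius 11.7, so the center K sits 11.7 in from both sides at K = (27.3, 38.5). That places the tangent points at A = (39.0, 38.5) on ZA and N = (27.3, 50.2) on NP. Then |SA| = |A − S| = 54.8.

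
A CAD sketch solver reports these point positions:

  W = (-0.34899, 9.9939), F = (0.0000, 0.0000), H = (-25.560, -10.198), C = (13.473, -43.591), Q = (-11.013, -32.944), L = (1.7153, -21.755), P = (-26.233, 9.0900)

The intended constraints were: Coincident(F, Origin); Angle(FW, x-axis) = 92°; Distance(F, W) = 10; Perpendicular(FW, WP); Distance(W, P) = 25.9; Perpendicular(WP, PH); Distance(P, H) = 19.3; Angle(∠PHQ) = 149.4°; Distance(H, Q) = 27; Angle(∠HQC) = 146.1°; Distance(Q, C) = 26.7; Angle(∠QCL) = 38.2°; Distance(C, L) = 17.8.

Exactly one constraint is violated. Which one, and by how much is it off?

Distance(C, L) = 17.8 — off by 7.00.

F = (0.00, 0.00) ✓; FW at 92.00° ✓; |FW| = 10.00 ✓; ∠(FW, WP) = 90.00° ✓; |WP| = 25.90 ✓; ∠(WP, PH) = 90.00° ✓; |PH| = 19.30 ✓; ∠PHQ = 149.4° ✓; |HQ| = 27.00 ✓; ∠HQC = 146.1° ✓; |QC| = 26.70 ✓; ∠QCL = 38.20° ✓; |CL| = 24.80 ✗.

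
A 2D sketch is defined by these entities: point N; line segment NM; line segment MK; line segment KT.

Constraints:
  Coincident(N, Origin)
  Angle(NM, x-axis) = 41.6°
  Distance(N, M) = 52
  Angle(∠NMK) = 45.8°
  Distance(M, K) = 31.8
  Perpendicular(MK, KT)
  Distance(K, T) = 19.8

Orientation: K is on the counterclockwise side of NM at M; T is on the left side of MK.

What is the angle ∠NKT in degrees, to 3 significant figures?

6.81°

N is at the origin; NM runs at 41.6° with length 52.0, so M = 52.0·(cos 41.6°, sin 41.6°) = (38.9, 34.5). ∠NMK = 45.8°, so MK runs at 41.6° + (180° − 45.8°) = 176° from the x-axis; with |MK| = 31.8, K = M + 31.8·(cos 176°, sin 176°) = (7.17, 36.9). The perpendicularity gives KT at right angles to MK; with |KT| = 19.8 on the left of MK, T = K + 19.8·(-0.0732, -0.997) = (5.72, 17.1). Then cos ∠NKT = KN·KT / (|KN||KT|), giving 6.81°.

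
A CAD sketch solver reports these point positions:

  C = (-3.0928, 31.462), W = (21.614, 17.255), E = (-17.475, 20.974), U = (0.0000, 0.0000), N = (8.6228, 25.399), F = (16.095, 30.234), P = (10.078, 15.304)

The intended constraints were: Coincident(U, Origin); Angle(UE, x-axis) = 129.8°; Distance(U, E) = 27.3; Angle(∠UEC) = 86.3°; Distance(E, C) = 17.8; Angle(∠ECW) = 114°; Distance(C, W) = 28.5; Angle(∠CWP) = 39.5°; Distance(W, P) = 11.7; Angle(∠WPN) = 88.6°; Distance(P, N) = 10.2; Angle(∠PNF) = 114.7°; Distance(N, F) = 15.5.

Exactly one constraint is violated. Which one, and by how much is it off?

Distance(N, F) = 15.5 — off by 6.60.

U = (0.00, 0.00) ✓; UE at 129.8° ✓; |UE| = 27.30 ✓; ∠UEC = 86.30° ✓; |EC| = 17.80 ✓; ∠ECW = 114.0° ✓; |CW| = 28.50 ✓; ∠CWP = 39.50° ✓; |WP| = 11.70 ✓; ∠WPN = 88.60° ✓; |PN| = 10.20 ✓; ∠PNF = 114.7° ✓; |NF| = 8.900 ✗.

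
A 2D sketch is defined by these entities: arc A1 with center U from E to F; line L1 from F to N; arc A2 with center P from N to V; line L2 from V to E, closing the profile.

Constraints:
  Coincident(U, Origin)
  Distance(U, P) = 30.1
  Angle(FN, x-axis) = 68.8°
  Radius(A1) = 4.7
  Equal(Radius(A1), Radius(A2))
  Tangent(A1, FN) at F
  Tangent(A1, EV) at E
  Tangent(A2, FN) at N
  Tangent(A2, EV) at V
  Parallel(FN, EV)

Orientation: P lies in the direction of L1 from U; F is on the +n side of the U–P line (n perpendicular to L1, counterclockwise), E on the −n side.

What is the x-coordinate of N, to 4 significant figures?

6.503

The slot axis is L1's direction at 68.8°, so u = (cos 68.8°, sin 68.8°) = (0.3616, 0.9323) and n = (−sin 68.8°, cos 68.8°) = (-0.9323, 0.3616). U is at the origin and P lies 30.1 along u from U, so P = 30.1·u = (10.88, 28.06). Tangency of A1 to both parallel lines with radius 4.7 puts F and E at U ± 4.7·n: F = (-4.382, 1.700), E = (4.382, -1.700). Equal radii place N and V the same way about P: N = P + 4.7·n = (6.503, 29.76), V = P − 4.7·n = (15.27, 26.36). So N.x = 6.503.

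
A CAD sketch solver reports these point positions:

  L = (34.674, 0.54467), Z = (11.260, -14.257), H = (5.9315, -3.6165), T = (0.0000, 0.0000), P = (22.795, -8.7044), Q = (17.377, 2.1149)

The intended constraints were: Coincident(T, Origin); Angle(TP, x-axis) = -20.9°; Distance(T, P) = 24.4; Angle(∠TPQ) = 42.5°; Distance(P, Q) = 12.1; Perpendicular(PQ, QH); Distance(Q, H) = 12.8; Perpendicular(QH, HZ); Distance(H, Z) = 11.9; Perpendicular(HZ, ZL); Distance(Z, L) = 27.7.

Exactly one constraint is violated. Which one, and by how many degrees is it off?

Perpendicular(HZ, ZL) — off by 5.70°.

T = (0.00, 0.00) ✓; TP at -20.90° ✓; |TP| = 24.40 ✓; ∠TPQ = 42.50° ✓; |PQ| = 12.10 ✓; ∠(PQ, QH) = 90.00° ✓; |QH| = 12.80 ✓; ∠(QH, HZ) = 90.00° ✓; |HZ| = 11.90 ✓; ∠(HZ, ZL) = 95.70° ✗; |ZL| = 27.70 ✓.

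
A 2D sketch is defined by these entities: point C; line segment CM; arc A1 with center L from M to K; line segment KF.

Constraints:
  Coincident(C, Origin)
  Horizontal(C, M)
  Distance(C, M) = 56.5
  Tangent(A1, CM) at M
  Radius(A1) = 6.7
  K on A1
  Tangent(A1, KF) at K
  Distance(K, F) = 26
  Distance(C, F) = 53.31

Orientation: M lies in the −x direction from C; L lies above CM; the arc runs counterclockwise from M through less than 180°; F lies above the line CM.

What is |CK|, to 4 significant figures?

50.25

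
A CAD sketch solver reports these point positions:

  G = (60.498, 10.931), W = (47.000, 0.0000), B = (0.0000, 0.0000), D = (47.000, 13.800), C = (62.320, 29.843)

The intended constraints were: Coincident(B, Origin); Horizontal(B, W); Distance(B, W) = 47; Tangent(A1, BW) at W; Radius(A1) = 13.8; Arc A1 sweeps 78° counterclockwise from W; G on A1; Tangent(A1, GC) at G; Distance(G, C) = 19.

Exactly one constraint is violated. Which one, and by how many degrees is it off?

Tangent(A1, GC) at G — off by 6.50°.

B = (0.00, 0.00) ✓; B.y = 0.00, W.y = 0.00 ✓; |BW| = 47.00 ✓; ∠(DW, WB) = 90.00° ✓; |DW| = 13.80 ✓; bearing(D→G) − bearing(D→W) = 78.00° ✓; |DG| = 13.80 ✓; ∠(DG, GC) = 83.50° ✗; |GC| = 19.00 ✓.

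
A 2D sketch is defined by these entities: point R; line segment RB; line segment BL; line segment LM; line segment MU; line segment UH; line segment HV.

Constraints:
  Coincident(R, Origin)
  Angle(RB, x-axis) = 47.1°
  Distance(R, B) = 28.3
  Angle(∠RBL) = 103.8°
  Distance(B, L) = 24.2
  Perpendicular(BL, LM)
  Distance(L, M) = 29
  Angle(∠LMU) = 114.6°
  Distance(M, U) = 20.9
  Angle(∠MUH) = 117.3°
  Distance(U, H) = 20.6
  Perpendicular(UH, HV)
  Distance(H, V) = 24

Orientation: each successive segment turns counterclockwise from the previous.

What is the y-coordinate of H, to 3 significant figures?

-2.19

∠LMU = 114.6° gives MU at -81.3° from the x-axis; with |MU| = 20.9, U = (-15.1, 4.38). ∠MUH = 117.3° gives UH at -18.6° from the x-axis; with |UH| = 20.6, H = (4.43, -2.19). So H.y = -2.19.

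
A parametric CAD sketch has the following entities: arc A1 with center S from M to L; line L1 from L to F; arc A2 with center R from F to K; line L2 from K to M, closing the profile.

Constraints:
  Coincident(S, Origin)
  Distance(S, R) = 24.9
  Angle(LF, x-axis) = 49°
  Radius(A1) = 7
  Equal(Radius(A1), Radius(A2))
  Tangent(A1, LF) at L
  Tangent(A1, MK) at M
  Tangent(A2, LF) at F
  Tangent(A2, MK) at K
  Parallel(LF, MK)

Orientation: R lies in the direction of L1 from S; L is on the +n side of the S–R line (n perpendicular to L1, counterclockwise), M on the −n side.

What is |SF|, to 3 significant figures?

25.9

The slot axis is L1's direction at 49.0°, so u = (cos 49.0°, sin 49.0°) = (0.656, 0.755) and n = (−sin 49.0°, cos 49.0°) = (-0.755, 0.656). S is at the origin and R lies 24.9 along u from S, so R = 24.9·u = (16.3, 18.8). Tangency of A1 to both parallel lines with radius 7.0 puts L and M at S ± 7.0·n: L = (-5.28, 4.59), M = (5.28, -4.59). Equal radii place F and K the same way about R: F = R + 7.0·n = (11.1, 23.4), K = R − 7.0·n = (21.6, 14.2). Then |SF| = |F − S| = 25.9.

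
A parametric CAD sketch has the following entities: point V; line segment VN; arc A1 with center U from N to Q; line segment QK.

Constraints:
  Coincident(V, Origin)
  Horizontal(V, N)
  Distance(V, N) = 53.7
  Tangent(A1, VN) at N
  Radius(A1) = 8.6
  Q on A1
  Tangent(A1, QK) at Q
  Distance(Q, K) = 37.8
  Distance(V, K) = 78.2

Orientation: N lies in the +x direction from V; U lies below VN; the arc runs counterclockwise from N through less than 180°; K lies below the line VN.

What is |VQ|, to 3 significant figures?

47.7

V is at the origin; VN is horizontal with |VN| = 53.7 and N on the +x side, so N = (53.7, 0.00). A1 meets VN tangentially, so UN is at right angles to VN, so U = N + (0, -8.6) = (53.7, -8.60). Since UQ ⟂ QK (tangency), |UK| = √(8.6² + 37.8²) = 38.8 regardless of where Q sits on A1. So K lies on both circle(V, 78.2) and circle(U, 38.8); the below-VN intersection is K = (63.1, -46.2). Q is the foot of the tangent from K: Q = (46.0, -12.5).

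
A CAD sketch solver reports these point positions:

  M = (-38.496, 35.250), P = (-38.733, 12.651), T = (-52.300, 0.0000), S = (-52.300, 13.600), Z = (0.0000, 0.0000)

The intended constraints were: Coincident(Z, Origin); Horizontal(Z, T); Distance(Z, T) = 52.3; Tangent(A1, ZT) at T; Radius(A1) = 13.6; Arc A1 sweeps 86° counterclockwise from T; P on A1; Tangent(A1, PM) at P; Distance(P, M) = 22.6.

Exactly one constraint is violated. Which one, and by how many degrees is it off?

Tangent(A1, PM) at P — off by 3.40°.

Z = (0.00, 0.00) ✓; Z.y = 0.00, T.y = 0.00 ✓; |ZT| = 52.30 ✓; ∠(ST, TZ) = 90.00° ✓; |ST| = 13.60 ✓; bearing(S→P) − bearing(S→T) = 86.00° ✓; |SP| = 13.60 ✓; ∠(SP, PM) = 86.60° ✗; |PM| = 22.60 ✓.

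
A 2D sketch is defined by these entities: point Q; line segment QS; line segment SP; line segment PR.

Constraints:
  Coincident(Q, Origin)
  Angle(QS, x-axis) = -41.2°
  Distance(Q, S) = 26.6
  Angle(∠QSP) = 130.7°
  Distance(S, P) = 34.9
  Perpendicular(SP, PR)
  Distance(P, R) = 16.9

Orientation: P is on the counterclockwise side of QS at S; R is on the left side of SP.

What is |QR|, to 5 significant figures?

52.348

Q is at the origin; QS runs at -41.2° with length 26.6, so S = 26.6·(cos -41.2°, sin -41.2°) = (20.014, -17.521). ∠QSP = 130.7°, so SP runs at -41.2° + (180° − 130.7°) = 8.1000° from the x-axis; with |SP| = 34.9, P = S + 34.9·(cos 8.1000°, sin 8.1000°) = (54.566, -12.604). SP ⟂ PR; with |PR| = 16.9 on the left of SP, R = P + 16.9·(-0.14090, 0.99002) = (52.185, 4.1277). Then |QR| = |R − Q| = 52.348.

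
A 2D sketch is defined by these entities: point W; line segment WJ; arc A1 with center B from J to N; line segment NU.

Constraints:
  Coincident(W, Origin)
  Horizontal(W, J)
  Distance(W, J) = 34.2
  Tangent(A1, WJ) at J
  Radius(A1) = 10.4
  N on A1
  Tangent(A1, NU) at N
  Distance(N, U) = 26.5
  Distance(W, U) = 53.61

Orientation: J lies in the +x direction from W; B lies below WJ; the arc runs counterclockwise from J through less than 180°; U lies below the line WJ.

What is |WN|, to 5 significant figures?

29.196

Checks: |BN| = 10.40 ✓; ∠(BN, NU) = 90.00° ✓; |NU| = 26.50 ✓; |WU| = 53.61 ✓.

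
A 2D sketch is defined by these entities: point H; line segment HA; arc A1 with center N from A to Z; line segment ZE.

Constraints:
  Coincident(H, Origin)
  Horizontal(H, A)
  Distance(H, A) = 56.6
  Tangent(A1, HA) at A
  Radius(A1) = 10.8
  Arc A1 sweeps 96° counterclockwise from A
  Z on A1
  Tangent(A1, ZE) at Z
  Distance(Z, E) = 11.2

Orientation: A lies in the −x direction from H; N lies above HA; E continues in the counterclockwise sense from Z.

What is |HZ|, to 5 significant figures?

47.385

H is at the origin; H and A share the same y with |HA| = 56.6 and A on the −x side, so A = (-56.600, 0.0000). The tangent condition forces NA to be normal to HA, so N = A + (0, 10.8) = (-56.600, 10.800). On A1, A sits at bearing -90° from N; a 96° counterclockwise sweep puts Z at bearing 6°, so Z = N + 10.8·(cos 6°, sin 6°) = (-45.859, 11.929). Then |HZ| = |Z − H| = 47.385.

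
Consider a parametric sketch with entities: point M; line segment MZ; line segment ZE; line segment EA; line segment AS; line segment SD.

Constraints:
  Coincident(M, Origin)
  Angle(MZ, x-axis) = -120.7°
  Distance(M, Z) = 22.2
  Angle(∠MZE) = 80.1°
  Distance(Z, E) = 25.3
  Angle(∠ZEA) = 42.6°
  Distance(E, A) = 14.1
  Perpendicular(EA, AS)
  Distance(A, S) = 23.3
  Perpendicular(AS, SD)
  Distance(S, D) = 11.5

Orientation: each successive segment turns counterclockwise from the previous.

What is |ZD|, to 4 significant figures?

17.17

M is at the origin; MZ runs at -120.7° with length 22.2, so Z = (-11.33, -19.09). ∠MZE = 80.1° gives ZE at -20.80° from the x-axis; with |ZE| = 25.3, E = (12.32, -28.07). ∠ZEA = 42.6° gives EA at 116.6° from the x-axis; with |EA| = 14.1, A = (6.004, -15.47). EA ⟂ AS, so AS runs at -153.4°; with |AS| = 23.3, S = (-14.83, -25.90). The perpendicularity gives SD at right angles to AS, so SD runs at -63.40°; with |SD| = 11.5, D = (-9.681, -36.18). Then |ZD| = |D − Z| = 17.17.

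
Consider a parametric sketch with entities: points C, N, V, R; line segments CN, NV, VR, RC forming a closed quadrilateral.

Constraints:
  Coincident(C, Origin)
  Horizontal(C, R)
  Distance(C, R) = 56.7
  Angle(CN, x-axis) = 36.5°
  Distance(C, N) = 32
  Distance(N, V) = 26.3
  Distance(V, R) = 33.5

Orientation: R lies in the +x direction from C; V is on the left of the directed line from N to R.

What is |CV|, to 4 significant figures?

58.22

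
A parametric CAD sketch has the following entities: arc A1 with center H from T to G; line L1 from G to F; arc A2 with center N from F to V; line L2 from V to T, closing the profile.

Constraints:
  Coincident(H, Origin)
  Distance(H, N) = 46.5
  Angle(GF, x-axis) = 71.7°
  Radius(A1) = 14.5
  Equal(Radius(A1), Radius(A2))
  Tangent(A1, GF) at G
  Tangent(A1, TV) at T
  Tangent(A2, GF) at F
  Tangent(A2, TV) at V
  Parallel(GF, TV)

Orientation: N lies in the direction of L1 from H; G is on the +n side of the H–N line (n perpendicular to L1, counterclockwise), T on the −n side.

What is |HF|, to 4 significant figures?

48.71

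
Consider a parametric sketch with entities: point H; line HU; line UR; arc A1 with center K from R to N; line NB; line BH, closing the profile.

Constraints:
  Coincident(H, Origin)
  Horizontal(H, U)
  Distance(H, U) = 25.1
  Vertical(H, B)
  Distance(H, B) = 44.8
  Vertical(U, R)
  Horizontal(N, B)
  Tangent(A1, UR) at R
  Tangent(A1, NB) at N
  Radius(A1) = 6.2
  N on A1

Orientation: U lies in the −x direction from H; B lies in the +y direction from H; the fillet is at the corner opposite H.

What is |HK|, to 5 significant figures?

42.979

H is at the origin; HU is horizontal with |HU| = 25.1 and U on the −x side, so U = (-25.100, 0.0000). HB is vertical with |HB| = 44.8 and B on the +y side, so B = (0.0000, 44.800). The virtual corner opposite H is at (-25.100, 44.800). Since A1 is tangent to UR there, KR ⟂ UR and since A1 is tangent to NB there, KN ⟂ NB, with radius 6.2, so the center K sits 6.2 in from both sides at K = (-18.900, 38.600). Then |HK| = |K − H| = 42.979.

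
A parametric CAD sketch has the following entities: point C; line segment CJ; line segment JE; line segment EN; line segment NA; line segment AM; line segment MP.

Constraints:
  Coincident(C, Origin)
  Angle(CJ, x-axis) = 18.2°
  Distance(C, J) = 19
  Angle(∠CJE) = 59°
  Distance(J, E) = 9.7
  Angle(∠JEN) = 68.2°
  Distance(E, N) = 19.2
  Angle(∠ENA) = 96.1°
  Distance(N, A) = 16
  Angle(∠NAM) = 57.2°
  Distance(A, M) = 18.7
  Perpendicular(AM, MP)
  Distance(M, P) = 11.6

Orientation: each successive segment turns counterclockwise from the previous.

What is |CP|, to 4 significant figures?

6.558

∠NAM = 57.2° gives AM at 97.70° from the x-axis; with |AM| = 18.7, M = (16.44, 5.863). AM is perpendicular to MP, so MP runs at -172.3°; with |MP| = 11.6, P = (4.944, 4.309). Then |CP| = |P − C| = 6.558.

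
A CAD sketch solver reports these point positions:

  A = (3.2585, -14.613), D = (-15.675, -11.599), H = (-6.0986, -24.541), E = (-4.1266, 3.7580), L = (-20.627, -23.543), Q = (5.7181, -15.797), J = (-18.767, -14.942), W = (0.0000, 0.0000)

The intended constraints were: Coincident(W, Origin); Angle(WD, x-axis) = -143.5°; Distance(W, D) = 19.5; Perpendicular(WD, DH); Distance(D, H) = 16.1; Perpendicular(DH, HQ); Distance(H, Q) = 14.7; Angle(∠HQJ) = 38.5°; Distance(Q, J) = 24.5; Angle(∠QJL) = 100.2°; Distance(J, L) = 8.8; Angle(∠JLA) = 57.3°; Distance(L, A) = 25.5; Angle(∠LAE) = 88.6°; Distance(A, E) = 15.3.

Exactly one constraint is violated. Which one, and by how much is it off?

Distance(A, E) = 15.3 — off by 4.50.

W = (0.00, 0.00) ✓; WD at -143.5° ✓; |WD| = 19.50 ✓; ∠(WD, DH) = 90.00° ✓; |DH| = 16.10 ✓; ∠(DH, HQ) = 90.00° ✓; |HQ| = 14.70 ✓; ∠HQJ = 38.50° ✓; |QJ| = 24.50 ✓; ∠QJL = 100.2° ✓; |JL| = 8.800 ✓; ∠JLA = 57.30° ✓; |LA| = 25.50 ✓; ∠LAE = 88.60° ✓; |AE| = 19.80 ✗.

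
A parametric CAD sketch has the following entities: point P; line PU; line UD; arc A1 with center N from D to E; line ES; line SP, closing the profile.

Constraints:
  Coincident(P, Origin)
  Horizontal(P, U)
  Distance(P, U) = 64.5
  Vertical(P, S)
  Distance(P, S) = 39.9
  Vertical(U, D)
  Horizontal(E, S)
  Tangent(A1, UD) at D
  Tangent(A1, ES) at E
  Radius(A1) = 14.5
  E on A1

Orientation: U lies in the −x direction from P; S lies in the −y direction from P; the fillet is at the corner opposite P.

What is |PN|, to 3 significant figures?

56.1

P is at the origin; PU is horizontal with |PU| = 64.5 and U on the −x side, so U = (-64.5, 0.00). P and S share the same x with |PS| = 39.9 and S on the −y side, so S = (0.00, -39.9). The virtual corner opposite P is at (-64.5, -39.9). Since A1 is tangent to UD there, ND ⟂ UD and tangency of A1 to ES means the radius NE is perpendicular to ES, with radius 14.5, so the center N sits 14.5 in from both sides at N = (-50.0, -25.4). Then |PN| = |N − P| = 56.1.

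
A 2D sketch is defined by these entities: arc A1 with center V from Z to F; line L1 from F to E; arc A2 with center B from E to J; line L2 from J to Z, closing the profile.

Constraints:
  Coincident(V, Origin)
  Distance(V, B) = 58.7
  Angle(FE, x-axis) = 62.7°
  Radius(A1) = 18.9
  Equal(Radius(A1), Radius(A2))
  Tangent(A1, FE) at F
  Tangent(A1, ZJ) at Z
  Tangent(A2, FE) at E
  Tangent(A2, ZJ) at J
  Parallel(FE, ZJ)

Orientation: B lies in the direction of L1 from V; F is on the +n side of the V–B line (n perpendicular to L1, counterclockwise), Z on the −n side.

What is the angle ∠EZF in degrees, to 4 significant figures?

57.22°

The slot axis is L1's direction at 62.7°, so u = (cos 62.7°, sin 62.7°) = (0.4586, 0.8886) and n = (−sin 62.7°, cos 62.7°) = (-0.8886, 0.4586). V is at the origin and B lies 58.7 along u from V, so B = 58.7·u = (26.92, 52.16). Tangency of A1 to both parallel lines with radius 18.9 puts F and Z at V ± 18.9·n: F = (-16.79, 8.668), Z = (16.79, -8.668). Equal radii place E and J the same way about B: E = B + 18.9·n = (10.13, 60.83), J = B − 18.9·n = (43.72, 43.49). Then cos ∠EZF = ZE·ZF / (|ZE||ZF|), giving 57.22°.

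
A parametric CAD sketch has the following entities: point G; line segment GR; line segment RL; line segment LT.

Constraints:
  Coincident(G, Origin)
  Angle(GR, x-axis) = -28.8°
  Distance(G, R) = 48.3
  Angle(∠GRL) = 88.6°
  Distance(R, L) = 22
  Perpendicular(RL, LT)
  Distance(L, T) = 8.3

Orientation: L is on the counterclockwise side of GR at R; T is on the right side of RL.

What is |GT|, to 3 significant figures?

60.3

∠GRL = 88.6°, so RL runs at -28.8° + (180° − 88.6°) = 62.6° from the x-axis; with |RL| = 22.0, L = R + 22.0·(cos 62.6°, sin 62.6°) = (52.5, -3.74). RL is perpendicular to LT; with |LT| = 8.3 on the right of RL, T = L + 8.3·(0.888, -0.460) = (59.8, -7.56). Then |GT| = |T − G| = 60.3.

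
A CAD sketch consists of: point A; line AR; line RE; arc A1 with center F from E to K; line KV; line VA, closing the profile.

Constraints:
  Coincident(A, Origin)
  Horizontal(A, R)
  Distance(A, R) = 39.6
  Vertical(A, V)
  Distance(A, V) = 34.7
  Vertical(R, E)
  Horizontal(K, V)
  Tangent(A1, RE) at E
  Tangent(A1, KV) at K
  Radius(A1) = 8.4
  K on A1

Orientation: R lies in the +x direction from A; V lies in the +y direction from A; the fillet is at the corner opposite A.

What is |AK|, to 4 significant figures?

46.66

The virtual corner opposite A is at (39.60, 34.70). Tangency of A1 to RE means the radius FE is perpendicular to RE and tangency of A1 to KV means the radius FK is perpendicular to KV, with radius 8.4, so the center F sits 8.4 in from both sides at F = (31.20, 26.30). That places the tangent points at E = (39.60, 26.30) on RE and K = (31.20, 34.70) on KV. Then |AK| = |K − A| = 46.66.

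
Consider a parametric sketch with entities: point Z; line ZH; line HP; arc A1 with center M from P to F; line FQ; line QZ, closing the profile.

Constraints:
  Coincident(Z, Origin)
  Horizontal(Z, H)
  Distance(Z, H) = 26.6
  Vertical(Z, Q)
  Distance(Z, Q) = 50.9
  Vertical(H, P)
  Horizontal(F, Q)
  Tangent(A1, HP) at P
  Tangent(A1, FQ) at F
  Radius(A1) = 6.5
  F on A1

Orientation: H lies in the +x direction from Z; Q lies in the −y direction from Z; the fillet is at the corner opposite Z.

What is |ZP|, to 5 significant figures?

51.758

Z is at the origin; ZH is horizontal with |ZH| = 26.6 and H on the +x side, so H = (26.600, 0.0000). ZQ is vertical with |ZQ| = 50.9 and Q on the −y side, so Q = (0.0000, -50.900). The virtual corner opposite Z is at (26.600, -50.900). The tangent condition forces MP to be normal to HP and A1 meets FQ tangentially, so MF is at right angles to FQ, with radius 6.5, so the center M sits 6.5 in from both sides at M = (20.100, -44.400). That places the tangent points at P = (26.600, -44.400) on HP and F = (20.100, -50.900) on FQ. Then |ZP| = |P − Z| = 51.758.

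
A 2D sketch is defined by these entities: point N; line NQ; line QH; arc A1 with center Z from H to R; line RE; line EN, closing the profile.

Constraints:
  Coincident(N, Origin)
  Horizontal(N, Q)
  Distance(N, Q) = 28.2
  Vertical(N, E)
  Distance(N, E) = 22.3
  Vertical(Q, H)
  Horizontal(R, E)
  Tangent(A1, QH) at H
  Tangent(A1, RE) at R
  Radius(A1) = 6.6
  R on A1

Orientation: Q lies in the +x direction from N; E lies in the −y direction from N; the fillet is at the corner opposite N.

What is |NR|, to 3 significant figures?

31.0

N is at the origin; N and Q share the same y with |NQ| = 28.2 and Q on the +x side, so Q = (28.2, 0.00). N and E share the same x with |NE| = 22.3 and E on the −y side, so E = (0.00, -22.3). The virtual corner opposite N is at (28.2, -22.3). A1 meets QH tangentially, so ZH is at right angles to QH and since A1 is tangent to RE there, ZR ⟂ RE, with radius 6.6, so the center Z sits 6.6 in from both sides at Z = (21.6, -15.7). That places the tangent points at H = (28.2, -15.7) on QH and R = (21.6, -22.3) on RE. Then |NR| = |R − N| = 31.0.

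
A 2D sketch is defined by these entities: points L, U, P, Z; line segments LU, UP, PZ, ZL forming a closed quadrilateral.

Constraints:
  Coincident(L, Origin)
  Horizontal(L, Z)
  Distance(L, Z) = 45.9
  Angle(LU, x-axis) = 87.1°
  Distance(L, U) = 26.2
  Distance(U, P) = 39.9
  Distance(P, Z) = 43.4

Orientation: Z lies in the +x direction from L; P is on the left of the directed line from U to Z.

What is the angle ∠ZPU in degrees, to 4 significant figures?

76.58°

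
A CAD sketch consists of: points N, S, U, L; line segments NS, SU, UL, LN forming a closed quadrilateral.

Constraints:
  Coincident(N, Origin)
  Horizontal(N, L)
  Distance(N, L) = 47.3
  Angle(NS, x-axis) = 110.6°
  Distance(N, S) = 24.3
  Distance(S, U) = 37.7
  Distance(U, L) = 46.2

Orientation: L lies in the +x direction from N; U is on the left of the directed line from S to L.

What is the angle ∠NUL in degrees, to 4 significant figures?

60.73°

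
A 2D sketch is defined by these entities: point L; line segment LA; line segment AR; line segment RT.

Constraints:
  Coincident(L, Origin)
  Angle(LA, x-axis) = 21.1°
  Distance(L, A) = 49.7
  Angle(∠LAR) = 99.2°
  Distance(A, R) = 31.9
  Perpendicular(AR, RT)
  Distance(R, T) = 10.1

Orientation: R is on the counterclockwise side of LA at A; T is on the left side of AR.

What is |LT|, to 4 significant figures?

55.73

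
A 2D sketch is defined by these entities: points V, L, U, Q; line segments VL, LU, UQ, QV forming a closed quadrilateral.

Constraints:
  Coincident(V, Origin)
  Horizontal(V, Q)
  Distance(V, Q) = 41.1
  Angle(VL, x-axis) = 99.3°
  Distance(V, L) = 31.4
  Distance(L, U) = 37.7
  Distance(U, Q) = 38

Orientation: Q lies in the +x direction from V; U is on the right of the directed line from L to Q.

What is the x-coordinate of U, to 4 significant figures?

3.533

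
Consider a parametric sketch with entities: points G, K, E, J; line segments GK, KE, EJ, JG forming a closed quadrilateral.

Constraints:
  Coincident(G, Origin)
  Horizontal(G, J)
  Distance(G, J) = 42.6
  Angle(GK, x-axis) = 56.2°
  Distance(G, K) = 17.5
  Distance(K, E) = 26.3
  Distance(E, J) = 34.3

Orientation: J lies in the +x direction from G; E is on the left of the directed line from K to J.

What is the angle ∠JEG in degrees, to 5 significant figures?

65.245°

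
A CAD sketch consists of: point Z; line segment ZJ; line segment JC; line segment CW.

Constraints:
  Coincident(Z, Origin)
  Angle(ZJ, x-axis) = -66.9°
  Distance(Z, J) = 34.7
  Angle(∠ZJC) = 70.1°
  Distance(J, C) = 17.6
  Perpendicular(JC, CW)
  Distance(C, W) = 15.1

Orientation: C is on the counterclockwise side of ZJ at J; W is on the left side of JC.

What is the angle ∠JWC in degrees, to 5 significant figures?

49.372°

Z is at the origin; ZJ runs at -66.9° with length 34.7, so J = 34.7·(cos -66.9°, sin -66.9°) = (13.614, -31.918). ∠ZJC = 70.1°, so JC runs at -66.9° + (180° − 70.1°) = 43.000° from the x-axis; with |JC| = 17.6, C = J + 17.6·(cos 43.000°, sin 43.000°) = (26.486, -19.915). JC is perpendicular to CW; with |CW| = 15.1 on the left of JC, W = C + 15.1·(-0.68200, 0.73135) = (16.188, -8.8712). Then cos ∠JWC = WJ·WC / (|WJ||WC|), giving 49.372°.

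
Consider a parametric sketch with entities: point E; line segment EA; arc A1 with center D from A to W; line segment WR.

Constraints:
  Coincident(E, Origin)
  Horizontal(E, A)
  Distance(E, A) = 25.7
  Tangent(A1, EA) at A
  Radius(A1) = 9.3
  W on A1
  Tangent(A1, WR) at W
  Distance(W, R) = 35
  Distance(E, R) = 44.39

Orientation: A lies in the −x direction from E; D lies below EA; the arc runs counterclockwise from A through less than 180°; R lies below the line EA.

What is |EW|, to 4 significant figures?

36.31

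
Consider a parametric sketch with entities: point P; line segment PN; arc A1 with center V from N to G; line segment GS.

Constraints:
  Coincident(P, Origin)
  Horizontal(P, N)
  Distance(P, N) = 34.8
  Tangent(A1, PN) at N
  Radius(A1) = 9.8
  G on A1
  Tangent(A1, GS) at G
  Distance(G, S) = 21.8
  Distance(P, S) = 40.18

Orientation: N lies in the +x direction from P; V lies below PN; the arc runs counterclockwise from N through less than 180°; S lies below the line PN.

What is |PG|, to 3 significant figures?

26.8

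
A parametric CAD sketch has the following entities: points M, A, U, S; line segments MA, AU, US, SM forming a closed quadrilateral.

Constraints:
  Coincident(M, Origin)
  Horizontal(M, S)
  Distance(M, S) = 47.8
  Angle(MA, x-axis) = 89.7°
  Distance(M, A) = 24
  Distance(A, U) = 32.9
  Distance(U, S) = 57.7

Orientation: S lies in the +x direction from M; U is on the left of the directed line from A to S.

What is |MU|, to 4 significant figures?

54.14

M is at the origin; MS is horizontal with |MS| = 47.8 and S in +x, so S = (47.8, 0). MA runs at 89.7° with |MA| = 24.0, so A = (0.1257, 24.00). U is determined by |AU| = 32.9 and |US| = 57.7 together: it lies at the intersection of circle(A, 32.9) and circle(S, 57.7). With |AS| = 53.37, the foot of the radical line on AS is 5.639 from A and the perpendicular offset is √(32.9² − 5.639²) = 32.41. Taking the left-of-AS solution: U = (19.74, 50.42).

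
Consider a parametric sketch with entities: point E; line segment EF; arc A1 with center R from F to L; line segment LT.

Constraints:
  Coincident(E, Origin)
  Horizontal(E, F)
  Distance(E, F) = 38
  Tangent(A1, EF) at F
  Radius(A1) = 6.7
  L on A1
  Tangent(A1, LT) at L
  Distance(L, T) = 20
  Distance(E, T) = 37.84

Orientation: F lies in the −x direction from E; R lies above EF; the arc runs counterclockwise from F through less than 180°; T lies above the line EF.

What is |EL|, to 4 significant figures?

31.89

E is at the origin; E and F share the same y with |EF| = 38.0 and F on the −x side, so F = (-38.00, 0.000). Since A1 is tangent to EF there, RF ⟂ EF, so R = F + (0, 6.7) = (-38.00, 6.700). Since RL ⟂ LT (tangency), |RT| = √(6.7² + 20.0²) = 21.09 regardless of where L sits on A1. So T lies on both circle(E, 37.84) and circle(R, 21.09); the above-EF intersection is T = (-28.11, 25.33). L is the foot of the tangent from T: L = (-31.39, 5.601).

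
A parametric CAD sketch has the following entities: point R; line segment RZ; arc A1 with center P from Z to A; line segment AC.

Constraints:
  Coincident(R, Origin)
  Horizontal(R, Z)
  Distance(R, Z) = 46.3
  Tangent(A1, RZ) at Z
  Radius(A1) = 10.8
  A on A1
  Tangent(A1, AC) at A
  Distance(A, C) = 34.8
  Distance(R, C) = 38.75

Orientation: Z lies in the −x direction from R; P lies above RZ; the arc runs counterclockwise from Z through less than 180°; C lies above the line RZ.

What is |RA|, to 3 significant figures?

37.6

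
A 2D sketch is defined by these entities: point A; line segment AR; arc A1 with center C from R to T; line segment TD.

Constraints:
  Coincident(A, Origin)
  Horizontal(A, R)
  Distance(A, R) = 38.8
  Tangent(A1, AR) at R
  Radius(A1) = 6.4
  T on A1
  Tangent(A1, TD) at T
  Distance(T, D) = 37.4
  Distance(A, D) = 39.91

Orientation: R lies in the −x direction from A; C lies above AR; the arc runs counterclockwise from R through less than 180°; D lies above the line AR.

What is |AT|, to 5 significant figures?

33.301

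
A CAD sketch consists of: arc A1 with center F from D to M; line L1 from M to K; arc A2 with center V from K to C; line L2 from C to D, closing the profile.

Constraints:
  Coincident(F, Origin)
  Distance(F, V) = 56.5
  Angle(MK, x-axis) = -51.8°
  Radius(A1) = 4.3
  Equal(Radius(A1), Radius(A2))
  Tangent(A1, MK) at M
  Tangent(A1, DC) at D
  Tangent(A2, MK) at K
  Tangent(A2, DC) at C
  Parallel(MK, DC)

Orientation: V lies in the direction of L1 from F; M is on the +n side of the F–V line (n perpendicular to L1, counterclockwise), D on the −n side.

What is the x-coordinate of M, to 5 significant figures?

3.3792

The slot axis is L1's direction at -51.8°, so u = (cos -51.8°, sin -51.8°) = (0.61841, -0.78586) and n = (−sin -51.8°, cos -51.8°) = (0.78586, 0.61841). F is at the origin and V lies 56.5 along u from F, so V = 56.5·u = (34.940, -44.401). Tangency of A1 to both parallel lines with radius 4.3 puts M and D at F ± 4.3·n: M = (3.3792, 2.6592), D = (-3.3792, -2.6592). So M.x = 3.3792.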